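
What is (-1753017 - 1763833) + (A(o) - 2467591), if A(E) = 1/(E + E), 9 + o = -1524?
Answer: -18348296107/3066 ≈ -5.9844e+6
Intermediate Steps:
o = -1533 (o = -9 - 1524 = -1533)
A(E) = 1/(2*E)
(-1753017 - 1763833) + (A(o) - 2467591) = (-1753017 - 1763833) + ((½)/(-1533) - 2467591) = -3516850 + ((½)*(-1/1533) - 2467591) = -3516850 + (-1/3066 - 2467591) = -3516850 - 7565634007/3066 = -18348296107/3066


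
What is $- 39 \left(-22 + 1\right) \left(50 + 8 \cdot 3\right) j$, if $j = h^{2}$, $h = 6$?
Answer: $2181816$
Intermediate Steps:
$j = 36$ ($j = 6^{2} = 36$)
$- 39 \left(-22 + 1\right) \left(50 + 8 \cdot 3\right) j = - 39 \left(-22 + 1\right) \left(50 + 8 \cdot 3\right) 36 = - 39 \left(- 21 \left(50 + 24\right)\right) 36 = - 39 \left(\left(-21\right) 74\right) 36 = \left(-39\right) \left(-1554\right) 36 = 60606 \cdot 36 = 2181816$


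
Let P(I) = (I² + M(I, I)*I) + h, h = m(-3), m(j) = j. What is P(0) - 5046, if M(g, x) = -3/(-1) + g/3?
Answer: -5049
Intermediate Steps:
M(g, x) = 3 + g/3 (M(g, x) = -3*(-1) + g*(⅓) = 3 + g/3)
h = -3
P(I) = -3 + I² + I*(3 + I/3) (P(I) = (I² + (3 + I/3)*I) - 3 = (I² + I*(3 + I/3)) - 3 = -3 + I² + I*(3 + I/3))
P(0) - 5046 = (-3 + 3*0 + (4/3)*0²) - 5046 = (-3 + 0 + (4/3)*0) - 5046 = (-3 + 0 + 0) - 5046 = -3 - 5046 = -5049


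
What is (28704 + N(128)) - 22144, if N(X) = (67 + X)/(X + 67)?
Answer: 6561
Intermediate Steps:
N(X) = 1 (N(X) = (67 + X)/(67 + X) = 1)
(28704 + N(128)) - 22144 = (28704 + 1) - 22144 = 28705 - 22144 = 6561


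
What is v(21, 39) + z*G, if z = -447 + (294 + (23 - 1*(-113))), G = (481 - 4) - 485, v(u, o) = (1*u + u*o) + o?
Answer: 1015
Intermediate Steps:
v(u, o) = o + u + o*u (v(u, o) = (u + o*u) + o = o + u + o*u)
G = -8 (G = 477 - 485 = -8)
z = -17 (z = -447 + (294 + (23 + 113)) = -447 + (294 + 136) = -447 + 430 = -17)
v(21, 39) + z*G = (39 + 21 + 39*21) - 17*(-8) = (39 + 21 + 819) + 136 = 879 + 136 = 1015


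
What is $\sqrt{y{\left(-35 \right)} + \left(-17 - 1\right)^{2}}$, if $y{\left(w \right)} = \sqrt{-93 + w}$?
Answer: $2 \sqrt{81 + 2 i \sqrt{2}} \approx 18.003 + 0.31422 i$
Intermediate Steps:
$\sqrt{y{\left(-35 \right)} + \left(-17 - 1\right)^{2}} = \sqrt{\sqrt{-93 - 35} + \left(-17 - 1\right)^{2}} = \sqrt{\sqrt{-128} + \left(-18\right)^{2}} = \sqrt{8 i \sqrt{2} + 324} = \sqrt{324 + 8 i \sqrt{2}}$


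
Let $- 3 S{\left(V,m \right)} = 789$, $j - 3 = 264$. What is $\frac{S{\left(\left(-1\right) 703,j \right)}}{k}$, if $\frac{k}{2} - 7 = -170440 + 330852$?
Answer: $- \frac{263}{320838} \approx -0.00081973$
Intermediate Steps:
$j = 267$ ($j = 3 + 264 = 267$)
$S{\left(V,m \right)} = -263$ ($S{\left(V,m \right)} = \left(- \frac{1}{3}\right) 789 = -263$)
$k = 320838$ ($k = 14 + 2 \left(-170440 + 330852\right) = 14 + 2 \cdot 160412 = 14 + 320824 = 320838$)
$\frac{S{\left(\left(-1\right) 703,j \right)}}{k} = - \frac{263}{320838}$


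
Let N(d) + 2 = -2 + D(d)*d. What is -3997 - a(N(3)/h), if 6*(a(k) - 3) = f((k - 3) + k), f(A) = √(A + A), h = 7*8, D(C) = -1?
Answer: -4000 - I*√26/12 ≈ -4000.0 - 0.42492*I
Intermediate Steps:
N(d) = -4 - d (N(d) = -2 + (-2 - d) = -4 - d)
h = 56
f(A) = √2*√A (f(A) = √(2*A) = √2*√A)
a(k) = 3 + √2*√(-3 + 2*k)/6 (a(k) = 3 + (√2*√((k - 3) + k))/6 = 3 + (√2*√((-3 + k) + k))/6 = 3 + (√2*√(-3 + 2*k))/6 = 3 + √2*√(-3 + 2*k)/6)
-3997 - a(N(3)/h) = -3997 - (3 + √(-6 + 4*((-4 - 1*3)/56))/6) = -3997 - (3 + √(-6 + 4*((-4 - 3)*(1/56)))/6) = -3997 - (3 + √(-6 + 4*(-7*1/56))/6) = -3997 - (3 + √(-6 + 4*(-⅛))/6) = -3997 - (3 + √(-6 - ½)/6) = -3997 - (3 + √(-13/2)/6) = -3997 - (3 + (I*√26/2)/6) = -3997 - (3 + I*√26/12) = -3997 + (-3 - I*√26/12) = -4000 - I*√26/12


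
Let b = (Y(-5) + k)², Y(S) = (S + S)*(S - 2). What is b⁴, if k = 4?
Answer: 899194740203776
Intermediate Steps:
Y(S) = 2*S*(-2 + S) (Y(S) = (2*S)*(-2 + S) = 2*S*(-2 + S))
b = 5476 (b = (2*(-5)*(-2 - 5) + 4)² = (2*(-5)*(-7) + 4)² = (70 + 4)² = 74² = 5476)
b⁴ = 5476⁴ = 899194740203776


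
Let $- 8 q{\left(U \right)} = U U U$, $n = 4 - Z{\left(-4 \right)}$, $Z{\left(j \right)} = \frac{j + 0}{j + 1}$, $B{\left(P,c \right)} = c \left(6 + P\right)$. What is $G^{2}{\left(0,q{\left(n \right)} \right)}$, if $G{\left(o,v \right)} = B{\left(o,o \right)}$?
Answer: $0$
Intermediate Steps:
$Z{\left(j \right)} = \frac{j}{1 + j}$
$n = \frac{8}{3}$ ($n = 4 - - \frac{4}{1 - 4} = 4 - - \frac{4}{-3} = 4 - \left(-4\right) \left(- \frac{1}{3}\right) = 4 - \frac{4}{3} = \frac{8}{3} \approx 2.6667$)
$q{\left(U \right)} = - \frac{U^{3}}{8}$ ($q{\left(U \right)} = - \frac{U U U}{8} = - \frac{U^{2} U}{8} = - \frac{U^{3}}{8}$)
$G{\left(o,v \right)} = o \left(6 + o\right)$
$G^{2}{\left(0,q{\left(n \right)} \right)} = \left(0 \left(6 + 0\right)\right)^{2} = \left(0 \cdot 6\right)^{2} = 0^{2} = 0$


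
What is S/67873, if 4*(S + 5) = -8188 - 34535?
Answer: -42743/271492 ≈ -0.15744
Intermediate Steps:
S = -42743/4 (S = -5 + (-8188 - 34535)/4 = -5 + (1/4)*(-42723) = -5 - 42723/4 = -42743/4 ≈ -10686.)
S/67873 = -42743/4/67873 = -42743/4*1/67873 = -42743/271492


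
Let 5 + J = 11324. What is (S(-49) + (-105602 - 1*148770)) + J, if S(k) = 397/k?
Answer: -11909994/49 ≈ -2.4306e+5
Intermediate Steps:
J = 11319 (J = -5 + 11324 = 11319)
(S(-49) + (-105602 - 1*148770)) + J = (397/(-49) + (-105602 - 1*148770)) + 11319 = (397*(-1/49) + (-105602 - 148770)) + 11319 = (-397/49 - 254372) + 11319 = -12464625/49 + 11319 = -11909994/49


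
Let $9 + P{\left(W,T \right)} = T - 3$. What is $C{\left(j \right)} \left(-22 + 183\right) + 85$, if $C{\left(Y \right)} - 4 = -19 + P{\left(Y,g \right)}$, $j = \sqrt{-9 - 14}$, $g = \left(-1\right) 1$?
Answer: $-4423$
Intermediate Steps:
$g = -1$
$j = i \sqrt{23}$ ($j = \sqrt{-23} = i \sqrt{23} \approx 4.7958 i$)
$P{\left(W,T \right)} = -12 + T$ ($P{\left(W,T \right)} = -9 + \left(T - 3\right) = -9 + \left(-3 + T\right) = -12 + T$)
$C{\left(Y \right)} = -28$ ($C{\left(Y \right)} = 4 - 32 = -28$)
$C{\left(j \right)} \left(-22 + 183\right) + 85 = - 28 \left(-22 + 183\right) + 85 = \left(-28\right) 161 + 85 = -4508 + 85 = -4423$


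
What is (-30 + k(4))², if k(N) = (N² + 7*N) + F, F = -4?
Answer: 100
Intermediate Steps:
k(N) = -4 + N² + 7*N (k(N) = (N² + 7*N) - 4 = -4 + N² + 7*N)
(-30 + k(4))² = (-30 + (-4 + 4² + 7*4))² = (-30 + (-4 + 16 + 28))² = (-30 + 40)² = 10² = 100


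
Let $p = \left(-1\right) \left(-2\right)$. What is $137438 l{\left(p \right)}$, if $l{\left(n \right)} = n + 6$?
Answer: $1099504$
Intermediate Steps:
$p = 2$
$l{\left(n \right)} = 6 + n$
$137438 l{\left(p \right)} = 137438 \left(6 + 2\right) = 137438 \cdot 8 = 1099504$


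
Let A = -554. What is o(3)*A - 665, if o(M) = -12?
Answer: 5983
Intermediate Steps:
o(3)*A - 665 = -12*(-554) - 665 = 6648 - 665 = 5983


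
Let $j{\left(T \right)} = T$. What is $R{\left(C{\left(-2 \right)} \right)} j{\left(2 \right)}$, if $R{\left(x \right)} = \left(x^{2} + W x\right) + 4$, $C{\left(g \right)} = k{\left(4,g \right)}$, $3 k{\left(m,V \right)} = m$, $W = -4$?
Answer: $\frac{8}{9} \approx 0.88889$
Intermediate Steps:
$k{\left(m,V \right)} = \frac{m}{3}$
$C{\left(g \right)} = \frac{4}{3}$ ($C{\left(g \right)} = \frac{1}{3} \cdot 4 = \frac{4}{3}$)
$R{\left(x \right)} = 4 + x^{2} - 4 x$ ($R{\left(x \right)} = \left(x^{2} - 4 x\right) + 4 = 4 + x^{2} - 4 x$)
$R{\left(C{\left(-2 \right)} \right)} j{\left(2 \right)} = \left(4 + \left(\frac{4}{3}\right)^{2} - \frac{16}{3}\right) 2 = \left(4 + \frac{16}{9} - \frac{16}{3}\right) 2 = \frac{4}{9} \cdot 2 = \frac{8}{9}$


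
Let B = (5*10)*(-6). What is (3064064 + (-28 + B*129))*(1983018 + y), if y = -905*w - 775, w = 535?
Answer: 4532159050848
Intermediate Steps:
y = -484950 (y = -905*535 - 775 = -484175 - 775 = -484950)
B = -300 (B = 50*(-6) = -300)
(3064064 + (-28 + B*129))*(1983018 + y) = (3064064 + (-28 - 300*129))*(1983018 - 484950) = (3064064 + (-28 - 38700))*1498068 = (3064064 - 38728)*1498068 = 3025336*1498068 = 4532159050848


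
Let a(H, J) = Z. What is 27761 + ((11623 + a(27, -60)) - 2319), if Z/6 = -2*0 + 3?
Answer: 37083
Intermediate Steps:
Z = 18 (Z = 6*(-2*0 + 3) = 6*(0 + 3) = 6*3 = 18)
a(H, J) = 18
27761 + ((11623 + a(27, -60)) - 2319) = 27761 + ((11623 + 18) - 2319) = 27761 + (11641 - 2319) = 27761 + 9322 = 37083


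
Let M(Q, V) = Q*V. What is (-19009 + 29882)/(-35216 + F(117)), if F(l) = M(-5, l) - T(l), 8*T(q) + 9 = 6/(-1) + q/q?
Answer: -43492/143197 ≈ -0.30372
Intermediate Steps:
T(q) = -7/4 (T(q) = -9/8 + (6/(-1) + q/q)/8 = -9/8 + (6*(-1) + 1)/8 = -9/8 + (-6 + 1)/8 = -9/8 + (1/8)*(-5) = -9/8 - 5/8 = -7/4)
F(l) = 7/4 - 5*l (F(l) = -5*l - 1*(-7/4) = -5*l + 7/4 = 7/4 - 5*l)
(-19009 + 29882)/(-35216 + F(117)) = (-19009 + 29882)/(-35216 + (7/4 - 5*117)) = 10873/(-35216 + (7/4 - 585)) = 10873/(-35216 - 2333/4) = 10873/(-143197/4) = 10873*(-4/143197) = -43492/143197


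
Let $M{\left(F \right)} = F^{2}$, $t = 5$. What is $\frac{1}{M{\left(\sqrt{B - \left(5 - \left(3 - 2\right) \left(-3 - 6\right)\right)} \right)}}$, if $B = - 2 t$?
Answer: $- \frac{1}{24} \approx -0.041667$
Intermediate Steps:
$B = -10$ ($B = \left(-2\right) 5 = -10$)
$\frac{1}{M{\left(\sqrt{B - \left(5 - \left(3 - 2\right) \left(-3 - 6\right)\right)} \right)}} = \frac{1}{\left(\sqrt{-10 - \left(5 - \left(3 - 2\right) \left(-3 - 6\right)\right)}\right)^{2}} = \frac{1}{\left(\sqrt{-10 + \left(\left(1 \left(-9\right) + 12\right) - 17\right)}\right)^{2}} = \frac{1}{\left(\sqrt{-10 + \left(\left(-9 + 12\right) - 17\right)}\right)^{2}} = \frac{1}{\left(\sqrt{-10 + \left(3 - 17\right)}\right)^{2}} = \frac{1}{\left(\sqrt{-10 - 14}\right)^{2}} = \frac{1}{\left(\sqrt{-24}\right)^{2}} = \frac{1}{\left(2 i \sqrt{6}\right)^{2}} = \frac{1}{-24} = - \frac{1}{24}$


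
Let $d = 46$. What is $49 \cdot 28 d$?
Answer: $63112$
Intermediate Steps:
$49 \cdot 28 d = 49 \cdot 28 \cdot 46 = 1372 \cdot 46 = 63112$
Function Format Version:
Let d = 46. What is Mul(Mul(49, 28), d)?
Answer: 63112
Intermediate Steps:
Mul(Mul(49, 28), d) = Mul(Mul(49, 28), 46) = Mul(1372, 46) = 63112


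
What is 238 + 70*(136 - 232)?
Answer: -6482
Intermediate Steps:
238 + 70*(136 - 232) = 238 + 70*(-96) = 238 - 6720 = -6482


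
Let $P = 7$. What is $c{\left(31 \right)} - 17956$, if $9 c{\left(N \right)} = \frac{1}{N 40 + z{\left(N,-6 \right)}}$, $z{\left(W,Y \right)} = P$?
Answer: $- \frac{201520187}{11223} \approx -17956.0$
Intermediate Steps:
$z{\left(W,Y \right)} = 7$
$c{\left(N \right)} = \frac{1}{9 \left(7 + 40 N\right)}$ ($c{\left(N \right)} = \frac{1}{9 \left(N 40 + 7\right)} = \frac{1}{9 \left(40 N + 7\right)} = \frac{1}{9 \left(7 + 40 N\right)}$)
$c{\left(31 \right)} - 17956 = \frac{1}{9 \left(7 + 40 \cdot 31\right)} - 17956 = \frac{1}{9 \left(7 + 1240\right)} - 17956 = \frac{1}{9 \cdot 1247} - 17956 = \frac{1}{9} \cdot \frac{1}{1247} - 17956 = \frac{1}{11223} - 17956 = - \frac{201520187}{11223}$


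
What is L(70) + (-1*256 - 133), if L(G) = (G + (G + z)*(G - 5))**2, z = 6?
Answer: 25099711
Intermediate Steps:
L(G) = (G + (-5 + G)*(6 + G))**2 (L(G) = (G + (G + 6)*(G - 5))**2 = (G + (6 + G)*(-5 + G))**2 = (G + (-5 + G)*(6 + G))**2)
L(70) + (-1*256 - 133) = (-30 + 70**2 + 2*70)**2 + (-1*256 - 133) = (-30 + 4900 + 140)**2 + (-256 - 133) = 5010**2 - 389 = 25100100 - 389 = 25099711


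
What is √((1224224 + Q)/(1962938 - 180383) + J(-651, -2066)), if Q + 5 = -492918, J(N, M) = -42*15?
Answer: I*√222280320266855/594185 ≈ 25.092*I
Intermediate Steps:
J(N, M) = -630
Q = -492923 (Q = -5 - 492918 = -492923)
√((1224224 + Q)/(1962938 - 180383) + J(-651, -2066)) = √((1224224 - 492923)/(1962938 - 180383) - 630) = √(731301/1782555 - 630) = √(731301*(1/1782555) - 630) = √(243767/594185 - 630) = √(-374092783/594185) = I*√222280320266855/594185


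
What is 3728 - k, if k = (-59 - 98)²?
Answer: -20921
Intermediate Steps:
k = 24649 (k = (-157)² = 24649)
3728 - k = 3728 - 1*24649 = 3728 - 24649 = -20921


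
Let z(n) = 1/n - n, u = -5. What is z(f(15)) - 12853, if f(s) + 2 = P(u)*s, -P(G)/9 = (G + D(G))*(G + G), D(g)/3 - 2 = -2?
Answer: -41193953/6752 ≈ -6101.0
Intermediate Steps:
D(g) = 0 (D(g) = 6 + 3*(-2) = 6 - 6 = 0)
P(G) = -18*G² (P(G) = -9*(G + 0)*(G + G) = -9*G*2*G = -18*G²)
f(s) = -2 - 450*s (f(s) = -2 + (-18*(-5)²)*s = -2 + (-18*25)*s = -2 - 450*s)
z(f(15)) - 12853 = (1/(-2 - 450*15) - (-2 - 450*15)) - 12853 = (1/(-2 - 6750) - (-2 - 6750)) - 12853 = (1/(-6752) - 1*(-6752)) - 12853 = (-1/6752 + 6752) - 12853 = 45589503/6752 - 12853 = -41193953/6752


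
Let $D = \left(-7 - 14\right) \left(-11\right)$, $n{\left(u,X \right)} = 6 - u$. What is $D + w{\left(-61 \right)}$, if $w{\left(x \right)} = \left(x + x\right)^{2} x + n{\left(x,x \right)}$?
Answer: $-907626$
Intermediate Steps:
$w{\left(x \right)} = 6 - x + 4 x^{3}$ ($w{\left(x \right)} = \left(x + x\right)^{2} x - \left(-6 + x\right) = \left(2 x\right)^{2} x - \left(-6 + x\right) = 4 x^{2} x - \left(-6 + x\right) = 4 x^{3} - \left(-6 + x\right) = 6 - x + 4 x^{3}$)
$D = 231$ ($D = \left(-21\right) \left(-11\right) = 231$)
$D + w{\left(-61 \right)} = 231 + \left(6 - -61 + 4 \left(-61\right)^{3}\right) = 231 + \left(6 + 61 + 4 \left(-226981\right)\right) = 231 + \left(6 + 61 - 907924\right) = 231 - 907857 = -907626$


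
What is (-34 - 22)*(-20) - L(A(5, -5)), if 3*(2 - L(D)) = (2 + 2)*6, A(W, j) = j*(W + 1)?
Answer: 1126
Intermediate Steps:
A(W, j) = j*(1 + W)
L(D) = -6 (L(D) = 2 - (2 + 2)*6/3 = 2 - 4*6/3 = 2 - ⅓*24 = 2 - 8 = -6)
(-34 - 22)*(-20) - L(A(5, -5)) = (-34 - 22)*(-20) - 1*(-6) = -56*(-20) + 6 = 1120 + 6 = 1126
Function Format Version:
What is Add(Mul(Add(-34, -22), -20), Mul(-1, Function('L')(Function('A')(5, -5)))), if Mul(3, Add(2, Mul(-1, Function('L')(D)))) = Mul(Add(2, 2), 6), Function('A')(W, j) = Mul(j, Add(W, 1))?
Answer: 1126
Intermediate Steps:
Function('A')(W, j) = Mul(j, Add(1, W))
Function('L')(D) = -6 (Function('L')(D) = Add(2, Mul(Rational(-1, 3), Mul(Add(2, 2), 6))) = Add(2, Mul(Rational(-1, 3), Mul(4, 6))) = Add(2, Mul(Rational(-1, 3), 24)) = Add(2, -8) = -6)
Add(Mul(Add(-34, -22), -20), Mul(-1, Function('L')(Function('A')(5, -5)))) = Add(Mul(Add(-34, -22), -20), Mul(-1, -6)) = Add(Mul(-56, -20), 6) = Add(1120, 6) = 1126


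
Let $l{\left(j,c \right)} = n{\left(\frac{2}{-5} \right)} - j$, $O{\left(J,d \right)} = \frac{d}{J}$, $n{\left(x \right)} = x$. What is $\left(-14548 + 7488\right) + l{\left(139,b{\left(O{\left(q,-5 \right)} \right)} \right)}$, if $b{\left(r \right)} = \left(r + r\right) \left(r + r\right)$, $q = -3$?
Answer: $- \frac{35997}{5} \approx -7199.4$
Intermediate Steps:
$b{\left(r \right)} = 4 r^{2}$ ($b{\left(r \right)} = 2 r 2 r = 4 r^{2}$)
$l{\left(j,c \right)} = - \frac{2}{5} - j$ ($l{\left(j,c \right)} = \frac{2}{-5} - j = 2 \left(- \frac{1}{5}\right) - j = - \frac{2}{5} - j$)
$\left(-14548 + 7488\right) + l{\left(139,b{\left(O{\left(q,-5 \right)} \right)} \right)} = \left(-14548 + 7488\right) - \frac{697}{5} = -7060 - \frac{697}{5} = - \frac{35997}{5}$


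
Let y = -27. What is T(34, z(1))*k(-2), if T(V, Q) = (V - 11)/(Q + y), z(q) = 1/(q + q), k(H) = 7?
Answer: -322/53 ≈ -6.0755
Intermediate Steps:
z(q) = 1/(2*q)
T(V, Q) = (-11 + V)/(-27 + Q) (T(V, Q) = (V - 11)/(Q - 27) = (-11 + V)/(-27 + Q))
T(34, z(1))*k(-2) = ((-11 + 34)/(-27 + (½)/1))*7 = (23/(-27 + (½)*1))*7 = (23/(-27 + ½))*7 = (23/(-53/2))*7 = -2/53*23*7 = -46/53*7 = -322/53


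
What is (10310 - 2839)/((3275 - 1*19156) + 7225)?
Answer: -7471/8656 ≈ -0.86310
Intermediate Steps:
(10310 - 2839)/((3275 - 1*19156) + 7225) = 7471/((3275 - 19156) + 7225) = 7471/(-15881 + 7225) = 7471/(-8656) = 7471*(-1/8656) = -7471/8656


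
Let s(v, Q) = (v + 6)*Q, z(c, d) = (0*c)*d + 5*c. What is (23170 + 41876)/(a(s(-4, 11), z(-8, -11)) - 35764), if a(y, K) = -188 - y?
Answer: -32523/17987 ≈ -1.8081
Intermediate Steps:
z(c, d) = 5*c (z(c, d) = 0*d + 5*c = 0 + 5*c = 5*c)
s(v, Q) = Q*(6 + v) (s(v, Q) = (6 + v)*Q = Q*(6 + v))
(23170 + 41876)/(a(s(-4, 11), z(-8, -11)) - 35764) = (23170 + 41876)/((-188 - 11*(6 - 4)) - 35764) = 65046/((-188 - 11*2) - 35764) = 65046/((-188 - 1*22) - 35764) = 65046/((-188 - 22) - 35764) = 65046/(-210 - 35764) = 65046/(-35974) = 65046*(-1/35974) = -32523/17987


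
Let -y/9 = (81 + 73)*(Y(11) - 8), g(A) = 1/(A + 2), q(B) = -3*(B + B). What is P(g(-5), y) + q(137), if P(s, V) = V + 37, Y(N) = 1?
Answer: 8917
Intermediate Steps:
q(B) = -6*B
g(A) = 1/(2 + A)
y = 9702 (y = -9*(81 + 73)*(1 - 8) = -1386*(-7) = -9*(-1078) = 9702)
P(s, V) = 37 + V
P(g(-5), y) + q(137) = (37 + 9702) - 6*137 = 9739 - 822 = 8917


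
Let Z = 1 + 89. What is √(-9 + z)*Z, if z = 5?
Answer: 180*I ≈ 180.0*I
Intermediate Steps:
Z = 90
√(-9 + z)*Z = √(-9 + 5)*90 = √(-4)*90 = (2*I)*90 = 180*I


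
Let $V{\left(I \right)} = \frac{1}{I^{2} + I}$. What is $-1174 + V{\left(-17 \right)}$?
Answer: $- \frac{319327}{272} \approx -1174.0$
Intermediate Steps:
$V{\left(I \right)} = \frac{1}{I + I^{2}}$
$-1174 + V{\left(-17 \right)} = -1174 + \frac{1}{\left(-17\right) \left(1 - 17\right)} = -1174 - \frac{1}{17 \left(-16\right)} = -1174 - - \frac{1}{272} = -1174 + \frac{1}{272} = - \frac{319327}{272}$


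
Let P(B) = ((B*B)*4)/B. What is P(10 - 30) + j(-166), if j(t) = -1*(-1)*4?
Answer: -76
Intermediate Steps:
P(B) = 4*B (P(B) = (B²*4)/B = (4*B²)/B = 4*B)
j(t) = 4 (j(t) = 1*4 = 4)
P(10 - 30) + j(-166) = 4*(10 - 30) + 4 = 4*(-20) + 4 = -80 + 4 = -76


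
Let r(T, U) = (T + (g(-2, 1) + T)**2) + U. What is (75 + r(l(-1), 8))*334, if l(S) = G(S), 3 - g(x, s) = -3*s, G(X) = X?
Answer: 35738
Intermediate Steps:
g(x, s) = 3 + 3*s (g(x, s) = 3 - (-3)*s = 3 + 3*s)
l(S) = S
r(T, U) = T + U + (6 + T)**2 (r(T, U) = (T + ((3 + 3*1) + T)**2) + U = (T + ((3 + 3) + T)**2) + U = (T + (6 + T)**2) + U = T + U + (6 + T)**2)
(75 + r(l(-1), 8))*334 = (75 + (-1 + 8 + (6 - 1)**2))*334 = (75 + (-1 + 8 + 5**2))*334 = (75 + (-1 + 8 + 25))*334 = (75 + 32)*334 = 107*334 = 35738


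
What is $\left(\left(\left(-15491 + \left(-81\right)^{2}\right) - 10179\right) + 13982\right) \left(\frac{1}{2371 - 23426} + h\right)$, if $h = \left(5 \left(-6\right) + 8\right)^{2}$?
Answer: $- \frac{52247303613}{21055} \approx -2.4815 \cdot 10^{6}$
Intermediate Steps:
$h = 484$ ($h = \left(-30 + 8\right)^{2} = \left(-22\right)^{2} = 484$)
$\left(\left(\left(-15491 + \left(-81\right)^{2}\right) - 10179\right) + 13982\right) \left(\frac{1}{2371 - 23426} + h\right) = \left(\left(\left(-15491 + \left(-81\right)^{2}\right) - 10179\right) + 13982\right) \left(\frac{1}{2371 - 23426} + 484\right) = \left(\left(\left(-15491 + 6561\right) - 10179\right) + 13982\right) \left(\frac{1}{-21055} + 484\right) = \left(\left(-8930 - 10179\right) + 13982\right) \left(- \frac{1}{21055} + 484\right) = \left(-19109 + 13982\right) \frac{10190619}{21055} = \left(-5127\right) \frac{10190619}{21055} = - \frac{52247303613}{21055}$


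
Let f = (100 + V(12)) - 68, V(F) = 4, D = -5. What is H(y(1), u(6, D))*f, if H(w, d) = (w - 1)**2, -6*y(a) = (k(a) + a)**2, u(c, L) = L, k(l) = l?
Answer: 100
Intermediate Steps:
y(a) = -2*a**2/3 (y(a) = -(a + a)**2/6 = -4*a**2/6 = -2*a**2/3)
H(w, d) = (-1 + w)**2
f = 36 (f = (100 + 4) - 68 = 104 - 68 = 36)
H(y(1), u(6, D))*f = (-1 - 2/3*1**2)**2*36 = (-1 - 2/3*1)**2*36 = (-1 - 2/3)**2*36 = (-5/3)**2*36 = (25/9)*36 = 100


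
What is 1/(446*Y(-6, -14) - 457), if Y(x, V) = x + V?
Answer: -1/9377 ≈ -0.00010664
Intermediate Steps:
Y(x, V) = V + x
1/(446*Y(-6, -14) - 457) = 1/(446*(-14 - 6) - 457) = 1/(446*(-20) - 457) = 1/(-8920 - 457) = 1/(-9377) = -1/9377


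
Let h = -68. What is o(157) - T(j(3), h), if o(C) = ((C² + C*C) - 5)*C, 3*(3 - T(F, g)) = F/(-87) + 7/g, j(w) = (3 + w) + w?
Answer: 45783911761/5916 ≈ 7.7390e+6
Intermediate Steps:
j(w) = 3 + 2*w
T(F, g) = 3 - 7/(3*g) + F/261 (T(F, g) = 3 - (F/(-87) + 7/g)/3 = 3 - (F*(-1/87) + 7/g)/3 = 3 - (-F/87 + 7/g)/3 = 3 - (7/g - F/87)/3 = 3 + (-7/(3*g) + F/261) = 3 - 7/(3*g) + F/261)
o(C) = C*(-5 + 2*C²) (o(C) = ((C² + C²) - 5)*C = (2*C² - 5)*C = (-5 + 2*C²)*C = C*(-5 + 2*C²))
o(157) - T(j(3), h) = 157*(-5 + 2*157²) - (-609 - 68*(783 + (3 + 2*3)))/(261*(-68)) = 157*(-5 + 2*24649) - (-1)*(-609 - 68*(783 + (3 + 6)))/(261*68) = 157*(-5 + 49298) - (-1)*(-609 - 68*(783 + 9))/(261*68) = 157*49293 - (-1)*(-609 - 68*792)/(261*68) = 7739001 - (-1)*(-609 - 53856)/(261*68) = 7739001 - (-1)*(-54465)/(261*68) = 7739001 - 1*18155/5916 = 7739001 - 18155/5916 = 45783911761/5916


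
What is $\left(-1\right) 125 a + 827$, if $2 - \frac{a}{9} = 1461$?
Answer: $1642202$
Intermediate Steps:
$a = -13131$ ($a = 18 - 13149 = -13131$)
$\left(-1\right) 125 a + 827 = \left(-1\right) 125 \left(-13131\right) + 827 = \left(-125\right) \left(-13131\right) + 827 = 1641375 + 827 = 1642202$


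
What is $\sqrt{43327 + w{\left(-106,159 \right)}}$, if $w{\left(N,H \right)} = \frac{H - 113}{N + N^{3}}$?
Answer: $\frac{8 \sqrt{240121554205451}}{595561} \approx 208.15$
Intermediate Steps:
$w{\left(N,H \right)} = \frac{-113 + H}{N + N^{3}}$
$\sqrt{43327 + w{\left(-106,159 \right)}} = \sqrt{43327 + \frac{-113 + 159}{-106 + \left(-106\right)^{3}}} = \sqrt{43327 + \frac{1}{-106 - 1191016} \cdot 46} = \sqrt{43327 + \frac{1}{-1191122} \cdot 46} = \sqrt{43327 - \frac{23}{595561}} = \sqrt{\frac{25803871424}{595561}} = \frac{8 \sqrt{240121554205451}}{595561}$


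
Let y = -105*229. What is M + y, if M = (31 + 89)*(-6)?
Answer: -24765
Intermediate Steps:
y = -24045
M = -720 (M = 120*(-6) = -720)
M + y = -720 - 24045 = -24765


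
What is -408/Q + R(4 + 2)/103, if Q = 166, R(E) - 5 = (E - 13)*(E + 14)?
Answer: -32217/8549 ≈ -3.7685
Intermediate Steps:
R(E) = 5 + (-13 + E)*(14 + E) (R(E) = 5 + (E - 13)*(E + 14) = 5 + (-13 + E)*(14 + E))
-408/Q + R(4 + 2)/103 = -408/166 + (-177 + (4 + 2) + (4 + 2)²)/103 = -408*1/166 + (-177 + 6 + 6²)*(1/103) = -204/83 + (-177 + 6 + 36)*(1/103) = -204/83 - 135*1/103 = -204/83 - 135/103 = -32217/8549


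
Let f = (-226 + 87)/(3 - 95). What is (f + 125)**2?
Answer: 135466321/8464 ≈ 16005.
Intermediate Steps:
f = 139/92 (f = -139/(-92) = -139*(-1/92) = 139/92 ≈ 1.5109)
(f + 125)**2 = (139/92 + 125)**2 = (11639/92)**2 = 135466321/8464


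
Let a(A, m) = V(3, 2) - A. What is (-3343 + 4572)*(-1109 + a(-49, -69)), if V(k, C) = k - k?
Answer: -1302740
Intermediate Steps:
V(k, C) = 0
a(A, m) = -A (a(A, m) = 0 - A = -A)
(-3343 + 4572)*(-1109 + a(-49, -69)) = (-3343 + 4572)*(-1109 - 1*(-49)) = 1229*(-1109 + 49) = 1229*(-1060) = -1302740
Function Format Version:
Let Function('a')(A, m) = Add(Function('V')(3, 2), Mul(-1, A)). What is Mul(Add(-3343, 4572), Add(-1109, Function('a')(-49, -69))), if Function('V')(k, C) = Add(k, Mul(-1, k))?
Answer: -1302740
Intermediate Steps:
Function('V')(k, C) = 0
Function('a')(A, m) = Mul(-1, A) (Function('a')(A, m) = Add(0, Mul(-1, A)) = Mul(-1, A))
Mul(Add(-3343, 4572), Add(-1109, Function('a')(-49, -69))) = Mul(Add(-3343, 4572), Add(-1109, Mul(-1, -49))) = Mul(1229, Add(-1109, 49)) = Mul(1229, -1060) = -1302740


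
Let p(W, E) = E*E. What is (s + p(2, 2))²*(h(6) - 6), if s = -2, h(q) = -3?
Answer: -36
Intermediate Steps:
p(W, E) = E²
(s + p(2, 2))²*(h(6) - 6) = (-2 + 2²)²*(-3 - 6) = (-2 + 4)²*(-9) = 2²*(-9) = 4*(-9) = -36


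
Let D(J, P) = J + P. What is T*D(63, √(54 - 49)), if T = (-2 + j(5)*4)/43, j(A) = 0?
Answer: -126/43 - 2*√5/43 ≈ -3.0342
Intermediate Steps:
T = -2/43 (T = (-2 + 0*4)/43 = (-2 + 0)*(1/43) = -2*1/43 = -2/43 ≈ -0.046512)
T*D(63, √(54 - 49)) = -2*(63 + √(54 - 49))/43 = -2*(63 + √5)/43 = -126/43 - 2*√5/43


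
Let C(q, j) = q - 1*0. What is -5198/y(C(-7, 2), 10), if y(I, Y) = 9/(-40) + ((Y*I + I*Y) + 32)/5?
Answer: 207920/873 ≈ 238.17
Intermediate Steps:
C(q, j) = q (C(q, j) = q + 0 = q)
y(I, Y) = 247/40 + 2*I*Y/5 (y(I, Y) = 9*(-1/40) + ((I*Y + I*Y) + 32)*(1/5) = -9/40 + (2*I*Y + 32)*(1/5) = -9/40 + (32 + 2*I*Y)*(1/5) = -9/40 + (32/5 + 2*I*Y/5) = 247/40 + 2*I*Y/5)
-5198/y(C(-7, 2), 10) = -5198/(247/40 + (2/5)*(-7)*10) = -5198/(247/40 - 28) = -5198/(-873/40) = -5198*(-40/873) = 207920/873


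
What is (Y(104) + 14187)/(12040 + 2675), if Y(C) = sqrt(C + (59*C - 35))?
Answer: 4729/4905 + sqrt(6205)/14715 ≈ 0.96947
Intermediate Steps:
Y(C) = sqrt(-35 + 60*C) (Y(C) = sqrt(C + (-35 + 59*C)) = sqrt(-35 + 60*C))
(Y(104) + 14187)/(12040 + 2675) = (sqrt(-35 + 60*104) + 14187)/(12040 + 2675) = (sqrt(-35 + 6240) + 14187)/14715 = (sqrt(6205) + 14187)*(1/14715) = (14187 + sqrt(6205))*(1/14715) = 4729/4905 + sqrt(6205)/14715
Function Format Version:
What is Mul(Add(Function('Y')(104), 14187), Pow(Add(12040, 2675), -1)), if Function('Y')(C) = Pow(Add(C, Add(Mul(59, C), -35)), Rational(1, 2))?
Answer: Add(Rational(4729, 4905), Mul(Rational(1, 14715), Pow(6205, Rational(1, 2)))) ≈ 0.96947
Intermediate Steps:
Function('Y')(C) = Pow(Add(-35, Mul(60, C)), Rational(1, 2)) (Function('Y')(C) = Pow(Add(C, Add(-35, Mul(59, C))), Rational(1, 2)) = Pow(Add(-35, Mul(60, C)), Rational(1, 2)))
Mul(Add(Function('Y')(104), 14187), Pow(Add(12040, 2675), -1)) = Mul(Add(Pow(Add(-35, Mul(60, 104)), Rational(1, 2)), 14187), Pow(Add(12040, 2675), -1)) = Mul(Add(Pow(Add(-35, 6240), Rational(1, 2)), 14187), Pow(14715, -1)) = Mul(Add(Pow(6205, Rational(1, 2)), 14187), Rational(1, 14715)) = Mul(Add(14187, Pow(6205, Rational(1, 2))), Rational(1, 14715)) = Add(Rational(4729, 4905), Mul(Rational(1, 14715), Pow(6205, Rational(1, 2))))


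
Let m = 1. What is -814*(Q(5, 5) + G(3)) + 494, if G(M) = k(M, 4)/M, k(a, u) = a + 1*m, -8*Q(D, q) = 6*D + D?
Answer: 35639/12 ≈ 2969.9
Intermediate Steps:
Q(D, q) = -7*D/8 (Q(D, q) = -(6*D + D)/8 = -7*D/8)
k(a, u) = 1 + a (k(a, u) = a + 1*1 = a + 1 = 1 + a)
G(M) = (1 + M)/M
-814*(Q(5, 5) + G(3)) + 494 = -814*(-7/8*5 + (1 + 3)/3) + 494 = -814*(-35/8 + (⅓)*4) + 494 = -814*(-35/8 + 4/3) + 494 = -814*(-73)/24 + 494 = -74*(-803/24) + 494 = 29711/12 + 494 = 35639/12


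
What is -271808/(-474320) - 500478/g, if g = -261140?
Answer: 175208333/70377230 ≈ 2.4896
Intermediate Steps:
-271808/(-474320) - 500478/g = -271808/(-474320) - 500478/(-261140) = -271808*(-1/474320) - 500478*(-1/261140) = 16988/29645 + 22749/11870 = 175208333/70377230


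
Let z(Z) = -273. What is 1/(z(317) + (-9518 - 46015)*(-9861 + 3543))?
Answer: 1/350857221 ≈ 2.8502e-9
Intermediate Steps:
1/(z(317) + (-9518 - 46015)*(-9861 + 3543)) = 1/(-273 + (-9518 - 46015)*(-9861 + 3543)) = 1/(-273 - 55533*(-6318)) = 1/(-273 + 350857494) = 1/350857221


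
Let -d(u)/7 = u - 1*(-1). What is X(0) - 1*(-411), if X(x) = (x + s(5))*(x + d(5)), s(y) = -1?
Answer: 453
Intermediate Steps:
d(u) = -7 - 7*u (d(u) = -7*(u - 1*(-1)) = -7*(u + 1) = -7*(1 + u) = -7 - 7*u)
X(x) = (-1 + x)*(-42 + x) (X(x) = (x - 1)*(x + (-7 - 7*5)) = (-1 + x)*(x + (-7 - 35)) = (-1 + x)*(x - 42) = (-1 + x)*(-42 + x))
X(0) - 1*(-411) = (42 + 0² - 43*0) - 1*(-411) = (42 + 0 + 0) + 411 = 42 + 411 = 453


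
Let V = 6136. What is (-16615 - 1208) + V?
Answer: -11687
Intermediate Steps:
(-16615 - 1208) + V = (-16615 - 1208) + 6136 = -17823 + 6136 = -11687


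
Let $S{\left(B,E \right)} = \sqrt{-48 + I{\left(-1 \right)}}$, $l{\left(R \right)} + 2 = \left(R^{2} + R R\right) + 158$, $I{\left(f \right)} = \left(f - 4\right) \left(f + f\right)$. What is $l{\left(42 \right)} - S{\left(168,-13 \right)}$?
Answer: $3684 - i \sqrt{38} \approx 3684.0 - 6.1644 i$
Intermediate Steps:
$I{\left(f \right)} = 2 f \left(-4 + f\right)$ ($I{\left(f \right)} = \left(-4 + f\right) 2 f = 2 f \left(-4 + f\right)$)
$l{\left(R \right)} = 156 + 2 R^{2}$ ($l{\left(R \right)} = -2 + \left(\left(R^{2} + R R\right) + 158\right) = -2 + \left(\left(R^{2} + R^{2}\right) + 158\right) = -2 + \left(2 R^{2} + 158\right) = -2 + \left(158 + 2 R^{2}\right) = 156 + 2 R^{2}$)
$S{\left(B,E \right)} = i \sqrt{38}$ ($S{\left(B,E \right)} = \sqrt{-48 + 2 \left(-1\right) \left(-4 - 1\right)} = \sqrt{-48 + 2 \left(-1\right) \left(-5\right)} = \sqrt{-48 + 10} = \sqrt{-38} = i \sqrt{38}$)
$l{\left(42 \right)} - S{\left(168,-13 \right)} = \left(156 + 2 \cdot 42^{2}\right) - i \sqrt{38} = \left(156 + 2 \cdot 1764\right) - i \sqrt{38} = \left(156 + 3528\right) - i \sqrt{38} = 3684 - i \sqrt{38}$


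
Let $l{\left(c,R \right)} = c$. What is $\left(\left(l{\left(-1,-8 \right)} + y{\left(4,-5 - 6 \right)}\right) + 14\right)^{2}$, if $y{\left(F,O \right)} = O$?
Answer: $4$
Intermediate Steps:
$\left(\left(l{\left(-1,-8 \right)} + y{\left(4,-5 - 6 \right)}\right) + 14\right)^{2} = \left(\left(-1 - 11\right) + 14\right)^{2} = \left(-12 + 14\right)^{2} = 2^{2} = 4$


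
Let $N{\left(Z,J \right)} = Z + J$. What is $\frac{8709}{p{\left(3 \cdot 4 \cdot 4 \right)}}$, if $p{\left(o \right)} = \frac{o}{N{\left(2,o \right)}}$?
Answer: $\frac{72575}{8} \approx 9071.9$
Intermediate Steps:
$N{\left(Z,J \right)} = J + Z$
$p{\left(o \right)} = \frac{o}{2 + o}$ ($p{\left(o \right)} = \frac{o}{o + 2} = \frac{o}{2 + o}$)
$\frac{8709}{p{\left(3 \cdot 4 \cdot 4 \right)}} = \frac{8709}{3 \cdot 4 \cdot 4 \frac{1}{2 + 3 \cdot 4 \cdot 4}} = \frac{8709}{12 \cdot 4 \frac{1}{2 + 12 \cdot 4}} = \frac{8709}{48 \frac{1}{2 + 48}} = \frac{8709}{48 \cdot \frac{1}{50}} = \frac{8709}{\frac{24}{25}} = 8709 \cdot \frac{25}{24} = \frac{72575}{8}$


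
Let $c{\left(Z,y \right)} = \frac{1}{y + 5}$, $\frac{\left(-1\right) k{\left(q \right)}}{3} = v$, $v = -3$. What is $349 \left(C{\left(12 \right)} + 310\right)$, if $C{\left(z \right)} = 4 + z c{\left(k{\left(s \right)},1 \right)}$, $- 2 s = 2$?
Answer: $110284$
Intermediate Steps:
$s = -1$ ($s = \left(- \frac{1}{2}\right) 2 = -1$)
$k{\left(q \right)} = 9$ ($k{\left(q \right)} = \left(-3\right) \left(-3\right) = 9$)
$c{\left(Z,y \right)} = \frac{1}{5 + y}$
$C{\left(z \right)} = 4 + \frac{z}{6}$ ($C{\left(z \right)} = 4 + \frac{z}{5 + 1} = 4 + \frac{z}{6}$)
$349 \left(C{\left(12 \right)} + 310\right) = 349 \left(\left(4 + \frac{1}{6} \cdot 12\right) + 310\right) = 349 \left(\left(4 + 2\right) + 310\right) = 349 \left(6 + 310\right) = 349 \cdot 316 = 110284$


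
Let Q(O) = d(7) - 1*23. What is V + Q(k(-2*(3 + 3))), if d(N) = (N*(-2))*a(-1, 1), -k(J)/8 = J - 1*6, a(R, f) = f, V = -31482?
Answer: -31519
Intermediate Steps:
k(J) = 48 - 8*J (k(J) = -8*(J - 1*6) = -8*(J - 6) = -8*(-6 + J) = 48 - 8*J)
d(N) = -2*N (d(N) = (N*(-2))*1 = -2*N*1 = -2*N)
Q(O) = -37 (Q(O) = -2*7 - 1*23 = -14 - 23 = -37)
V + Q(k(-2*(3 + 3))) = -31482 - 37 = -31519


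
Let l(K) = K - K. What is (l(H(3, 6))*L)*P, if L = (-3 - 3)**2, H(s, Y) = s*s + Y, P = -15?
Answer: 0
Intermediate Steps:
H(s, Y) = Y + s**2 (H(s, Y) = s**2 + Y = Y + s**2)
l(K) = 0
L = 36 (L = (-6)**2 = 36)
(l(H(3, 6))*L)*P = (0*36)*(-15) = 0*(-15) = 0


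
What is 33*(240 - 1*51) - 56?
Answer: 6181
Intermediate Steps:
33*(240 - 1*51) - 56 = 33*(240 - 51) - 56 = 33*189 - 56 = 6237 - 56 = 6181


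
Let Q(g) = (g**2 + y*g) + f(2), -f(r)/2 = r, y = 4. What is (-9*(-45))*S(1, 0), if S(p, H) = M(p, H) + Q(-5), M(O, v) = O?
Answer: 810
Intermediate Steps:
f(r) = -2*r
Q(g) = -4 + g**2 + 4*g (Q(g) = (g**2 + 4*g) - 2*2 = (g**2 + 4*g) - 4 = -4 + g**2 + 4*g)
S(p, H) = 1 + p (S(p, H) = p + (-4 + (-5)**2 + 4*(-5)) = p + (-4 + 25 - 20) = p + 1 = 1 + p)
(-9*(-45))*S(1, 0) = (-9*(-45))*(1 + 1) = 405*2 = 810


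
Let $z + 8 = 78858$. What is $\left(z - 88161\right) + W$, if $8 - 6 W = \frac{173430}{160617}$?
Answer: $- \frac{1495319636}{160617} \approx -9309.8$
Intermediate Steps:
$W = \frac{185251}{160617}$ ($W = \frac{4}{3} - \frac{173430 \cdot \frac{1}{160617}}{6} = \frac{4}{3} - \frac{9635}{53539} = \frac{185251}{160617} \approx 1.1534$)
$z = 78850$ ($z = -8 + 78858 = 78850$)
$\left(z - 88161\right) + W = \left(78850 - 88161\right) + \frac{185251}{160617} = -9311 + \frac{185251}{160617} = - \frac{1495319636}{160617}$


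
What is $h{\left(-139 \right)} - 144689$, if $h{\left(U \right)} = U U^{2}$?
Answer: $-2830308$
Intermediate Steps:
$h{\left(U \right)} = U^{3}$
$h{\left(-139 \right)} - 144689 = \left(-139\right)^{3} - 144689 = -2685619 - 144689 = -2830308$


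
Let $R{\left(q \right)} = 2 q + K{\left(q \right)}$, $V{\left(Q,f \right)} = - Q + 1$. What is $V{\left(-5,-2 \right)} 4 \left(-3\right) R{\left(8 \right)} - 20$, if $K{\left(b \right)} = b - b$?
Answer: $-1172$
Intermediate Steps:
$K{\left(b \right)} = 0$
$V{\left(Q,f \right)} = 1 - Q$
$R{\left(q \right)} = 2 q$ ($R{\left(q \right)} = 2 q + 0 = 2 q$)
$V{\left(-5,-2 \right)} 4 \left(-3\right) R{\left(8 \right)} - 20 = \left(1 - -5\right) 4 \left(-3\right) 2 \cdot 8 - 20 = \left(1 + 5\right) 4 \left(-3\right) 16 - 20 = 6 \cdot 4 \left(-3\right) 16 - 20 = 24 \left(-3\right) 16 - 20 = \left(-72\right) 16 - 20 = -1152 - 20 = -1172$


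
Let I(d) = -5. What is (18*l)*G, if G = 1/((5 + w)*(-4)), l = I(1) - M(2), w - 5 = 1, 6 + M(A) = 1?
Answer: 0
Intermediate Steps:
M(A) = -5 (M(A) = -6 + 1 = -5)
w = 6 (w = 5 + 1 = 6)
l = 0 (l = -5 - 1*(-5) = -5 + 5 = 0)
G = -1/44 (G = 1/((5 + 6)*(-4)) = 1/(11*(-4)) = 1/(-44) = -1/44 ≈ -0.022727)
(18*l)*G = (18*0)*(-1/44) = 0*(-1/44) = 0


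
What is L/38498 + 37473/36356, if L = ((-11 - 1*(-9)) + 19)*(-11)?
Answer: 717918491/699816644 ≈ 1.0259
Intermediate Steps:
L = -187 (L = ((-11 + 9) + 19)*(-11) = (-2 + 19)*(-11) = 17*(-11) = -187)
L/38498 + 37473/36356 = -187/38498 + 37473/36356 = 717918491/699816644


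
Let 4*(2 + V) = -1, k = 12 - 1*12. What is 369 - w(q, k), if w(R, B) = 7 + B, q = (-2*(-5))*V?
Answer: 362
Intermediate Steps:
k = 0 (k = 12 - 12 = 0)
V = -9/4 (V = -2 + (¼)*(-1) = -2 - ¼ = -9/4 ≈ -2.2500)
q = -45/2 (q = -2*(-5)*(-9/4) = 10*(-9/4) = -45/2 ≈ -22.500)
369 - w(q, k) = 369 - (7 + 0) = 369 - 1*7 = 369 - 7 = 362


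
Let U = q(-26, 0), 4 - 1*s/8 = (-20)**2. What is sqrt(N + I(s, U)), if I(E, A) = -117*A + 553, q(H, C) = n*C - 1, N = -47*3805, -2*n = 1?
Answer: I*sqrt(178165) ≈ 422.1*I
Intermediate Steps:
s = -3168 (s = 32 - 8*(-20)**2 = 32 - 8*400 = 32 - 3200 = -3168)
n = -1/2 (n = -1/2*1 = -1/2 ≈ -0.50000)
N = -178835
q(H, C) = -1 - C/2 (q(H, C) = -C/2 - 1 = -1 - C/2)
U = -1 (U = -1 - 1/2*0 = -1 + 0 = -1)
I(E, A) = 553 - 117*A
sqrt(N + I(s, U)) = sqrt(-178835 + (553 - 117*(-1))) = sqrt(-178835 + (553 + 117)) = sqrt(-178835 + 670) = sqrt(-178165) = I*sqrt(178165)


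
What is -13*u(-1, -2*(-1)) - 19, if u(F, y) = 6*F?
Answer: 59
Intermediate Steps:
-13*u(-1, -2*(-1)) - 19 = -78*(-1) - 19 = -13*(-6) - 19 = 78 - 19 = 59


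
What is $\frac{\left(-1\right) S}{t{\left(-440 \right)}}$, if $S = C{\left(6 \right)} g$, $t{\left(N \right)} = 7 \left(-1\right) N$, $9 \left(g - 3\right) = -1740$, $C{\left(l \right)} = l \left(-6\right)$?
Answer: $- \frac{1713}{770} \approx -2.2247$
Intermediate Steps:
$C{\left(l \right)} = - 6 l$
$g = - \frac{571}{3}$ ($g = 3 + \frac{1}{9} \left(-1740\right) = 3 - \frac{580}{3} = - \frac{571}{3} \approx -190.33$)
$t{\left(N \right)} = - 7 N$
$S = 6852$ ($S = \left(-6\right) 6 \left(- \frac{571}{3}\right) = \left(-36\right) \left(- \frac{571}{3}\right) = 6852$)
$\frac{\left(-1\right) S}{t{\left(-440 \right)}} = \frac{\left(-1\right) 6852}{\left(-7\right) \left(-440\right)} = - \frac{6852}{3080} = \left(-6852\right) \frac{1}{3080} = - \frac{1713}{770}$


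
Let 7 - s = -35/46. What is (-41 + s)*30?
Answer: -22935/23 ≈ -997.17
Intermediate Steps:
s = 357/46 (s = 7 - (-35)/46 = 7 - 1*(-35/46) = 7 + 35/46 = 357/46 ≈ 7.7609)
(-41 + s)*30 = (-41 + 357/46)*30 = -1529/46*30 = -22935/23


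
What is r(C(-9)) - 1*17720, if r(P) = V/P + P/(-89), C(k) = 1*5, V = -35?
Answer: -1577708/89 ≈ -17727.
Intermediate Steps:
C(k) = 5
r(P) = -35/P - P/89 (r(P) = -35/P + P/(-89) = -35/P + P*(-1/89) = -35/P - P/89)
r(C(-9)) - 1*17720 = (-35/5 - 1/89*5) - 1*17720 = (-35*1/5 - 5/89) - 17720 = (-7 - 5/89) - 17720 = -628/89 - 17720 = -1577708/89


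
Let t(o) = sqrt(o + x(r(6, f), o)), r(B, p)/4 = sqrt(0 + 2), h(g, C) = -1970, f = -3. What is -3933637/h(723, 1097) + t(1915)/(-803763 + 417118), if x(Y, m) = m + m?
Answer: 3933637/1970 - sqrt(5745)/386645 ≈ 1996.8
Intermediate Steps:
r(B, p) = 4*sqrt(2) (r(B, p) = 4*sqrt(0 + 2) = 4*sqrt(2))
x(Y, m) = 2*m
t(o) = sqrt(3)*sqrt(o) (t(o) = sqrt(o + 2*o) = sqrt(3*o) = sqrt(3)*sqrt(o))
-3933637/h(723, 1097) + t(1915)/(-803763 + 417118) = -3933637/(-1970) + (sqrt(3)*sqrt(1915))/(-803763 + 417118) = -3933637*(-1/1970) + sqrt(5745)/(-386645) = 3933637/1970 + sqrt(5745)*(-1/386645) = 3933637/1970 - sqrt(5745)/386645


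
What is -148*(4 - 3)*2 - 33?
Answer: -329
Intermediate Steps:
-148*(4 - 3)*2 - 33 = -148*2 - 33 = -296 - 33 = -329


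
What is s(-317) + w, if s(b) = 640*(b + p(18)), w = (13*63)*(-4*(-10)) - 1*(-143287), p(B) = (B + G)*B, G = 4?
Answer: 226607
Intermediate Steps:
p(B) = B*(4 + B) (p(B) = (B + 4)*B = (4 + B)*B = B*(4 + B))
w = 176047 (w = 819*40 + 143287 = 32760 + 143287 = 176047)
s(b) = 253440 + 640*b (s(b) = 640*(b + 18*(4 + 18)) = 640*(b + 18*22) = 640*(b + 396) = 640*(396 + b) = 253440 + 640*b)
s(-317) + w = (253440 + 640*(-317)) + 176047 = (253440 - 202880) + 176047 = 50560 + 176047 = 226607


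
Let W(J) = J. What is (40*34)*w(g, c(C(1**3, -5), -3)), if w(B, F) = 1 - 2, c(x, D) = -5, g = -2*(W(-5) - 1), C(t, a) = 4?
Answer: -1360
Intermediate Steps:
g = 12 (g = -2*(-5 - 1) = -2*(-6) = 12)
w(B, F) = -1
(40*34)*w(g, c(C(1**3, -5), -3)) = (40*34)*(-1) = 1360*(-1) = -1360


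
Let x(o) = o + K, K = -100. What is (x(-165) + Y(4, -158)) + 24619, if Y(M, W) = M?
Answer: 24358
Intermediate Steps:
x(o) = -100 + o (x(o) = o - 100 = -100 + o)
(x(-165) + Y(4, -158)) + 24619 = ((-100 - 165) + 4) + 24619 = (-265 + 4) + 24619 = -261 + 24619 = 24358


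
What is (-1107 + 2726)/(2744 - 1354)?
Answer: 1619/1390 ≈ 1.1647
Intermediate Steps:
(-1107 + 2726)/(2744 - 1354) = 1619/1390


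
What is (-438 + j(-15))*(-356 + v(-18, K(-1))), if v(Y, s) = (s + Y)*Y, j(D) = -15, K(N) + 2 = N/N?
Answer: 6342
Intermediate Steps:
K(N) = -1 (K(N) = -2 + N/N = -2 + 1 = -1)
v(Y, s) = Y*(Y + s) (v(Y, s) = (Y + s)*Y = Y*(Y + s))
(-438 + j(-15))*(-356 + v(-18, K(-1))) = (-438 - 15)*(-356 - 18*(-18 - 1)) = -453*(-356 - 18*(-19)) = -453*(-356 + 342) = -453*(-14) = 6342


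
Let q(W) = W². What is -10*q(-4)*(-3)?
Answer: 480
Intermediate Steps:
-10*q(-4)*(-3) = -10*(-4)²*(-3) = -10*16*(-3) = -160*(-3) = 480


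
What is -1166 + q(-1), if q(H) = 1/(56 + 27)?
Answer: -96777/83 ≈ -1166.0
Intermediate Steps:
q(H) = 1/83
-1166 + q(-1) = -1166 + 1/83 = -96777/83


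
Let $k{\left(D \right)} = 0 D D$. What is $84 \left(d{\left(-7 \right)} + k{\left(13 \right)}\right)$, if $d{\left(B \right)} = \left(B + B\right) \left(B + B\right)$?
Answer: $16464$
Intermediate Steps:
$d{\left(B \right)} = 4 B^{2}$ ($d{\left(B \right)} = 2 B 2 B = 4 B^{2}$)
$k{\left(D \right)} = 0$ ($k{\left(D \right)} = 0 D = 0$)
$84 \left(d{\left(-7 \right)} + k{\left(13 \right)}\right) = 84 \left(4 \left(-7\right)^{2} + 0\right) = 84 \left(4 \cdot 49 + 0\right) = 84 \left(196 + 0\right) = 84 \cdot 196 = 16464$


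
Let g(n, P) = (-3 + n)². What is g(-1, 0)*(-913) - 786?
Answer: -15394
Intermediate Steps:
g(-1, 0)*(-913) - 786 = (-3 - 1)²*(-913) - 786 = (-4)²*(-913) - 786 = 16*(-913) - 786 = -14608 - 786 = -15394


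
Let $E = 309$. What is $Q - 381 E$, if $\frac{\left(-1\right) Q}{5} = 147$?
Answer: $-118464$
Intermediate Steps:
$Q = -735$ ($Q = \left(-5\right) 147 = -735$)
$Q - 381 E = -735 - 117729 = -118464$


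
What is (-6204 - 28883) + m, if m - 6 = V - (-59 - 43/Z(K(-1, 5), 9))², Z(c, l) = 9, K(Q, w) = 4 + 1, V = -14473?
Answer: -4343350/81 ≈ -53622.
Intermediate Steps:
K(Q, w) = 5
m = -1501303/81 (m = 6 + (-14473 - (-59 - 43/9)²) = 6 + (-14473 - (-574/9)²) = 6 + (-14473 - 1*329476/81) = 6 + (-14473 - 329476/81) = 6 - 1501789/81 = -1501303/81 ≈ -18535.)
(-6204 - 28883) + m = (-6204 - 28883) - 1501303/81 = -35087 - 1501303/81 = -4343350/81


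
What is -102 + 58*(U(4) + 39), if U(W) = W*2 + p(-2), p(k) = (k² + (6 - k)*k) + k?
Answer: 1812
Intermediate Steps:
p(k) = k + k² + k*(6 - k) (p(k) = (k² + k*(6 - k)) + k = k + k² + k*(6 - k))
U(W) = -14 + 2*W (U(W) = W*2 + 7*(-2) = 2*W - 14 = -14 + 2*W)
-102 + 58*(U(4) + 39) = -102 + 58*((-14 + 2*4) + 39) = -102 + 58*((-14 + 8) + 39) = -102 + 58*(-6 + 39) = -102 + 58*33 = -102 + 1914 = 1812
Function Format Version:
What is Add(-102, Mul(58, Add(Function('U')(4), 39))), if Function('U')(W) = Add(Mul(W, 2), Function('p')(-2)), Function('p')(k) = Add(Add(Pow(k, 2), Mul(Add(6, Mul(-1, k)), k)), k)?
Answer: 1812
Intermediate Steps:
Function('p')(k) = Add(k, Pow(k, 2), Mul(k, Add(6, Mul(-1, k)))) (Function('p')(k) = Add(Add(Pow(k, 2), Mul(k, Add(6, Mul(-1, k)))), k) = Add(k, Pow(k, 2), Mul(k, Add(6, Mul(-1, k)))))
Function('U')(W) = Add(-14, Mul(2, W)) (Function('U')(W) = Add(Mul(W, 2), Mul(7, -2)) = Add(Mul(2, W), -14) = Add(-14, Mul(2, W)))
Add(-102, Mul(58, Add(Function('U')(4), 39))) = Add(-102, Mul(58, Add(Add(-14, Mul(2, 4)), 39))) = Add(-102, Mul(58, Add(Add(-14, 8), 39))) = Add(-102, Mul(58, Add(-6, 39))) = Add(-102, Mul(58, 33)) = Add(-102, 1914) = 1812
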